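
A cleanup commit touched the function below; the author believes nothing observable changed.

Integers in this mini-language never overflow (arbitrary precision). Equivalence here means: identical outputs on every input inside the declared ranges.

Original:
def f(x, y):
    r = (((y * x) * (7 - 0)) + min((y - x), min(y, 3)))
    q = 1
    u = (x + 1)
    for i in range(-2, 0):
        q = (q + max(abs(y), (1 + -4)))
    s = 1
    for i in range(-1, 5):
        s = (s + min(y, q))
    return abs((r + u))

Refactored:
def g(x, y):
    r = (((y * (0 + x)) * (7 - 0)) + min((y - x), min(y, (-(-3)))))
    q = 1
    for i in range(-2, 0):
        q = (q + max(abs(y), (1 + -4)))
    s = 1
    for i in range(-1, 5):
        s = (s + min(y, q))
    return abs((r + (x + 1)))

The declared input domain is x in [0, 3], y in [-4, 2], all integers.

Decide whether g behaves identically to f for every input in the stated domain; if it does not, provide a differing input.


Changes here: local variable names differ, arithmetic usage differs, constant usage differs, statement counts differ; the full 28-point sweep finds no disagreement.
verdict: equivalent


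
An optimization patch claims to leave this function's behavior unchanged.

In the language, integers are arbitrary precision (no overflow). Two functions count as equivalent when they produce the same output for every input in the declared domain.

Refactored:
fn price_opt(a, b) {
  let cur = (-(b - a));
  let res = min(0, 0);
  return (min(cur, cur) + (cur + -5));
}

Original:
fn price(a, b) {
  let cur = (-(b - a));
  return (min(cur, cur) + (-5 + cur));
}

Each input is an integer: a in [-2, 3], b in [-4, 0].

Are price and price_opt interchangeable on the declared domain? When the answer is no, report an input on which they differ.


This is a faithful refactor — statement counts differ; and local variable names differ; and constant usage differs; and min/max/abs usage differs, but the computed results match everywhere.
Tracing a=-2, b=-3: price: cur becomes 1; next final value -3 | price_opt: cur becomes 1; next res becomes 0; next final value -3 — matching result -3.
Across all 30 domain points the two functions coincide.
verdict: equivalent


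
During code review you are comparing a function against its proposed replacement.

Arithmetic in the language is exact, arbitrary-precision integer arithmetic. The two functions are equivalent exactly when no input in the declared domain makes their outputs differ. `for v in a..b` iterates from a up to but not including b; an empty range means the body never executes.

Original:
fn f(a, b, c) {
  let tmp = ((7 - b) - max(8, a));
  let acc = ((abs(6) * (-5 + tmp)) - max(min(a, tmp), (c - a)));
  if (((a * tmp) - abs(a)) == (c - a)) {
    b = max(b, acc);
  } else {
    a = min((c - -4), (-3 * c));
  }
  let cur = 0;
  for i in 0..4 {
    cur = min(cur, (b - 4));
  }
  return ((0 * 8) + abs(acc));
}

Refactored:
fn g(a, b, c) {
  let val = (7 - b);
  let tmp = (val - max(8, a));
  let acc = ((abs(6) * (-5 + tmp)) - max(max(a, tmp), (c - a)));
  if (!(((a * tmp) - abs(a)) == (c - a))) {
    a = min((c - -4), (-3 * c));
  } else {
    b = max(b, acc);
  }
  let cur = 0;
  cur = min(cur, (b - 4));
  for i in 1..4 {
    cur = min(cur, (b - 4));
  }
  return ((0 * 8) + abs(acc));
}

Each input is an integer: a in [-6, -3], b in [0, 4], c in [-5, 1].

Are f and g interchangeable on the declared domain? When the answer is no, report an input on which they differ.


a=-3, b=0, c=-5 yields 34 from f but 35 from g.
verdict: not equivalent; witness: a=-3, b=0, c=-5


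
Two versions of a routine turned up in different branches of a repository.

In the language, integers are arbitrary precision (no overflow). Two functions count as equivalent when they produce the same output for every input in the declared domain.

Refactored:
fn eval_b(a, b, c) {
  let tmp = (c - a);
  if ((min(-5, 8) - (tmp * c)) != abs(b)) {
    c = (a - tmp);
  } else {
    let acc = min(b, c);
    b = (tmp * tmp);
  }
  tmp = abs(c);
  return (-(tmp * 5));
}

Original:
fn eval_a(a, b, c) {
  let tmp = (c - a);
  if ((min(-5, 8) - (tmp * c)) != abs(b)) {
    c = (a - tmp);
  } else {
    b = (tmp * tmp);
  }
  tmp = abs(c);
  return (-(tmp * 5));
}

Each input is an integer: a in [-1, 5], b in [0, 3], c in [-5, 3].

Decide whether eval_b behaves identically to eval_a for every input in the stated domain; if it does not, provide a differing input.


Although statement counts differ, and min/max/abs usage differs, and local variable names differ, 252/252 inputs agree.
verdict: equivalent


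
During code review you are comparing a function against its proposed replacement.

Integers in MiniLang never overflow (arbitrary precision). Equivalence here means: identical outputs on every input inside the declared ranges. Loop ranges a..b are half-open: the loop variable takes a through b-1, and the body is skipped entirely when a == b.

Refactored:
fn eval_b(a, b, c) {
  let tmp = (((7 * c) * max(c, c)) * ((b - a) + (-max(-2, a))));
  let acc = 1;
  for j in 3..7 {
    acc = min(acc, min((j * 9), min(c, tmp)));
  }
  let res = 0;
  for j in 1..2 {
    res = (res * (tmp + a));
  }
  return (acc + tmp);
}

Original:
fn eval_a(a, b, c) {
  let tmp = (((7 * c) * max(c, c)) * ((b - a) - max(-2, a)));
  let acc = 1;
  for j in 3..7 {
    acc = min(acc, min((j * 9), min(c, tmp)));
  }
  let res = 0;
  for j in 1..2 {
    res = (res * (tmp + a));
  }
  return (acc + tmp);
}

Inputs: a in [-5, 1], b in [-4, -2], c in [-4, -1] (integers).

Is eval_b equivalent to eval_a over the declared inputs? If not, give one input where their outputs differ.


Behavior is preserved: although arithmetic usage differs, the outputs never diverge.
Tracing a=-5, b=-3, c=-4: eval_a: tmp = 448; acc = 1; [j=3]; acc = -4; [j=4]; acc = -4; [j=5]; acc = -4; [j=6]; acc = -4; res = 0; [j=1]; res = 0; return 444 | eval_b: tmp = 448; acc = 1; [j=3]; acc = -4; [j=4]; acc = -4; [j=5]; acc = -4; [j=6]; acc = -4; res = 0; [j=1]; res = 0; return 444 — matching result 444.
Sweeping the whole domain (84 inputs) finds no disagreement.
verdict: equivalent


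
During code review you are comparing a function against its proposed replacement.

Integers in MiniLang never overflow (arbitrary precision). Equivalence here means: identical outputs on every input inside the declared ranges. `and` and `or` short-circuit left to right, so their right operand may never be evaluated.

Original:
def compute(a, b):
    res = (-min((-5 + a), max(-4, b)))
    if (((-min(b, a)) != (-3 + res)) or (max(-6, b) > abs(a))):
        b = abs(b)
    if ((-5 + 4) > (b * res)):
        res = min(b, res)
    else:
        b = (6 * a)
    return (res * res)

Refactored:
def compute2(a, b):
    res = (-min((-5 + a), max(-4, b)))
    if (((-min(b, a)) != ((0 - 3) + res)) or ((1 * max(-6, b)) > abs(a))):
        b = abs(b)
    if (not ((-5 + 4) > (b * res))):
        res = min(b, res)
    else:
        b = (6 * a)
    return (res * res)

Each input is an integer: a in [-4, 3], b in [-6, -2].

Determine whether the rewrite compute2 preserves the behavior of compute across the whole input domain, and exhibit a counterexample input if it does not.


The rewrite breaks on a=-4, b=-6, where the results are 36 and 81.
compute: res becomes 9; next (((-min(b, a)) != (-3 + res)) or (max(-6, b) > abs(a))) evaluates to false; next ((-5 + 4) > (b * res)) evaluates to true; next res becomes -6; next final value 36
compute2: res becomes 9; next (((-min(b, a)) != ((0 - 3) + res)) or ((1 * max(-6, b)) > abs(a))) evaluates to false; next (not ((-5 + 4) > (b * res))) evaluates to false; next b becomes -24; next final value 81
verdict: not equivalent; witness: a=-4, b=-6


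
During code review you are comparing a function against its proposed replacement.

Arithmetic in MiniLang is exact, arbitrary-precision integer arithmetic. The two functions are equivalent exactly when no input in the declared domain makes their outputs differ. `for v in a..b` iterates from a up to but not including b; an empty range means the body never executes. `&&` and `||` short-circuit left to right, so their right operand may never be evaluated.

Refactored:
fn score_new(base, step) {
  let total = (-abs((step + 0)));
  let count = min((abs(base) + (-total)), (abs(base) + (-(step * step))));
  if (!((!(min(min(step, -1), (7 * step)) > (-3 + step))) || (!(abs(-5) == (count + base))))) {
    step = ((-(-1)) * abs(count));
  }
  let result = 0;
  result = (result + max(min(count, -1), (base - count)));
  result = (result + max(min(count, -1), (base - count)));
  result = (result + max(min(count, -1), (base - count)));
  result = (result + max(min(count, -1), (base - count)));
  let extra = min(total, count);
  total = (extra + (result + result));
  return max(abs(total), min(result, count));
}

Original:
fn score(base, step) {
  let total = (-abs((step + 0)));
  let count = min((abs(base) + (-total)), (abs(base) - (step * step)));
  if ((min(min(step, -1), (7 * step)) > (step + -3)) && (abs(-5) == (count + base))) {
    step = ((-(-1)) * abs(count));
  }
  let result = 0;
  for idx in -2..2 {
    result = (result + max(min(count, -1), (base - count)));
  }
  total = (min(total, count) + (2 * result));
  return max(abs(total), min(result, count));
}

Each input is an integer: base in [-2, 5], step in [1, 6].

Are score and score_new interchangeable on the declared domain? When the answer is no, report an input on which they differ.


Although constant usage differs, plus loop structure differs, plus min/max/abs usage differs, plus local variable names differ, plus boolean connective usage differs, plus statement counts differ, plus arithmetic usage differs, 48/48 inputs agree.
verdict: equivalent


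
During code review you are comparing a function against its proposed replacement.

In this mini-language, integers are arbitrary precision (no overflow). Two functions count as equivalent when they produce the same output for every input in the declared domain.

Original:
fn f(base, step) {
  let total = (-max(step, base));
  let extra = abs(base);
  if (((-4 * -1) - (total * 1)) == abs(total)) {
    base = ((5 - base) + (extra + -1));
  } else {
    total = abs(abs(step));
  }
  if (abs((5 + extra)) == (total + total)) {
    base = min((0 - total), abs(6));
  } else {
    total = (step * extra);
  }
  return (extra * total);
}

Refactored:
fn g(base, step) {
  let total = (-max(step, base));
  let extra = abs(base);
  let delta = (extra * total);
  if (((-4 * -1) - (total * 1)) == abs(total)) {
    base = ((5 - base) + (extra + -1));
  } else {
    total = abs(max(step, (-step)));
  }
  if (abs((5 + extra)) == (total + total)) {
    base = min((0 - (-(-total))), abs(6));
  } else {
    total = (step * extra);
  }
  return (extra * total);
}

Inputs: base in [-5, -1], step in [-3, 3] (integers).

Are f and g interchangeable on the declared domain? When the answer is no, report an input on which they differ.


Although arithmetic usage differs, and statement counts differ, and min/max/abs usage differs, and local variable names differ, 35/35 inputs agree.
verdict: equivalent


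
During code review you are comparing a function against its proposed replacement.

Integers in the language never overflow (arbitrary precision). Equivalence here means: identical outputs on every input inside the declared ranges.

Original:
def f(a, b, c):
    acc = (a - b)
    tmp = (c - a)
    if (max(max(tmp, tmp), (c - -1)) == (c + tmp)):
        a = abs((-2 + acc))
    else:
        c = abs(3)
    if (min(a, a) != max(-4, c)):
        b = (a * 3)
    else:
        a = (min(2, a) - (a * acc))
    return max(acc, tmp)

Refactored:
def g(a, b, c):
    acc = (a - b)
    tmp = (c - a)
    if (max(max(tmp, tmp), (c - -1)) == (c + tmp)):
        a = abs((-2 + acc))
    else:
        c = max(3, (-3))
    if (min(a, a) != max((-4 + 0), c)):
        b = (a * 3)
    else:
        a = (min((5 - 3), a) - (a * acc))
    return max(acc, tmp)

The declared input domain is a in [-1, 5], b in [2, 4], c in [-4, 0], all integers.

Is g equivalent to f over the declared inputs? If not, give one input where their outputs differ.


Side by side, the visible changes include: arithmetic usage differs, plus min/max/abs usage differs, plus constant usage differs.
One worked example (a=4, b=4, c=-3) — f: acc=0, then tmp=-7, then (max(max(tmp, tmp), (c - -1)) == (c + tmp)) is false, then c=3, then (min(a, a) != max(-4, c)) is true, then b=12, then returns 0; g: acc=0, then tmp=-7, then (max(max(tmp, tmp), (c - -1)) == (c + tmp)) is false, then c=3, then (min(a, a) != max((-4 + 0), c)) is true, then b=12, then returns 0; agreement on 0.
Sweeping the whole domain (105 inputs) finds no disagreement.
verdict: equivalent


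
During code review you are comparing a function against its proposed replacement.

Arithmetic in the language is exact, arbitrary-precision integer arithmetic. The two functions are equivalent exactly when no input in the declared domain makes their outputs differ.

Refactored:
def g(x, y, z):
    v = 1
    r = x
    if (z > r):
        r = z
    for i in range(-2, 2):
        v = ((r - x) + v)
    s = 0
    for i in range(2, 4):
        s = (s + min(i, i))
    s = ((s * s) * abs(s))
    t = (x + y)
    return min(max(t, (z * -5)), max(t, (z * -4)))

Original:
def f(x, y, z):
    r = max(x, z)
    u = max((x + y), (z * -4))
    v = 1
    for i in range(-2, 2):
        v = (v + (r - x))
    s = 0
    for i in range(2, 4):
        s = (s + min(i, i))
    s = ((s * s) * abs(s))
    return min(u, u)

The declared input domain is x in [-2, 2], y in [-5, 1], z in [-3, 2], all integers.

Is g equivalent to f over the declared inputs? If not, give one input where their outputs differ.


Input x=-2, y=-5, z=1: -4 from f versus -5 from g.
verdict: not equivalent; witness: x=-2, y=-5, z=1


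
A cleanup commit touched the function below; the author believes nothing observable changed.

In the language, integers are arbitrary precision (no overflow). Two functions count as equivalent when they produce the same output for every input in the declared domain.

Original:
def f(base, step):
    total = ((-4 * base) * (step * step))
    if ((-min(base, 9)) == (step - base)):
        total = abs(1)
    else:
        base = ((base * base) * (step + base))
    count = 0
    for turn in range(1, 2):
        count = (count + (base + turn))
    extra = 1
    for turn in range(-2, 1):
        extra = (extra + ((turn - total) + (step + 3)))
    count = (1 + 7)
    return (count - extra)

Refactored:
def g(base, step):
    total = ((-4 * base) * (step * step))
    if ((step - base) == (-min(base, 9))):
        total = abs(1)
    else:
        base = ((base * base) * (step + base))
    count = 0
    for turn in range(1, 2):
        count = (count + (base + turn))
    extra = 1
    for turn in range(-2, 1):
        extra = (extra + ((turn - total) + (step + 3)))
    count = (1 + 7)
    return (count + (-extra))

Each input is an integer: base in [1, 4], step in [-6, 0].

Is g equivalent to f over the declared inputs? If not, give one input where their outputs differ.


The two versions differ — the changes include arithmetic usage differs.
Tracing base=1, step=-6: f: total := -144 | ((-min(base, 9)) == (step - base)): false | base := -5 | count := 0 | iter turn=1: | count := -4 | extra := 1 | iter turn=-2: | extra := 140 | iter turn=-1: | extra := 280 | iter turn=0: | extra := 421 | count := 8 | result -413 | g: total := -144 | ((step - base) == (-min(base, 9))): false | base := -5 | count := 0 | iter turn=1: | count := -4 | extra := 1 | iter turn=-2: | extra := 140 | iter turn=-1: | extra := 280 | iter turn=0: | extra := 421 | count := 8 | result -413 — matching result -413.
Checked all 28 inputs in the declared domain: the outputs agree on every one.
verdict: equivalent


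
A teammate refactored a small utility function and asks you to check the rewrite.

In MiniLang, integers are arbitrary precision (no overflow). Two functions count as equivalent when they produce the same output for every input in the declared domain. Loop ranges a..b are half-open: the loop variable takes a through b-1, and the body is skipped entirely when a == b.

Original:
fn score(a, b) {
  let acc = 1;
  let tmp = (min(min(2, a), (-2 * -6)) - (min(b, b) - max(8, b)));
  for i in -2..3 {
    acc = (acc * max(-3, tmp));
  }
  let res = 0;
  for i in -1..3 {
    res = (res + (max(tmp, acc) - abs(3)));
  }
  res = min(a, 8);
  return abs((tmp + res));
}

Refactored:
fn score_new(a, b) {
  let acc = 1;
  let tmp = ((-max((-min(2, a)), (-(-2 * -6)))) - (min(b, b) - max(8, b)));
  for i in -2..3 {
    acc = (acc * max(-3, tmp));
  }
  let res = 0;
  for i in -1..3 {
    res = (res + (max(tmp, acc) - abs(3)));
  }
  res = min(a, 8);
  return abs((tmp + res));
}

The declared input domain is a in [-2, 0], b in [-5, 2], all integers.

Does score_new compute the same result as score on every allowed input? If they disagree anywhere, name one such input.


Changes here: min/max/abs usage differs; the full 24-point sweep finds no disagreement.
verdict: equivalent


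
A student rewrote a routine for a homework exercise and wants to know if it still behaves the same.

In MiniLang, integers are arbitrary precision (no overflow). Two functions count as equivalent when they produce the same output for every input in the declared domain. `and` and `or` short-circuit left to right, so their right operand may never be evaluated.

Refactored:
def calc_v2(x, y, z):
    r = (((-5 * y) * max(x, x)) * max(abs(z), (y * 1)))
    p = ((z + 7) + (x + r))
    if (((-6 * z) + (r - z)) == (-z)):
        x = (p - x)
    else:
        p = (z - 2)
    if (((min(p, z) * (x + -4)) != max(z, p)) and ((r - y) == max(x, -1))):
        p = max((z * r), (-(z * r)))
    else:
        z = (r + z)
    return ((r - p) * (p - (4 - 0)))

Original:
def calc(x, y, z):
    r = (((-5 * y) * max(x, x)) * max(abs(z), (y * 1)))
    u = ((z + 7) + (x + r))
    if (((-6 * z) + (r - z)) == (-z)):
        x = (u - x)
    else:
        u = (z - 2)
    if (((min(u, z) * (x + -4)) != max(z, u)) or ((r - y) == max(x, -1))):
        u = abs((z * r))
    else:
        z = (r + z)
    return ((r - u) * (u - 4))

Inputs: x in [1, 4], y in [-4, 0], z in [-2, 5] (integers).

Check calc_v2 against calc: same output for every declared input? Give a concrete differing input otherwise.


There is a counterexample at x=1, y=-4, z=-2: -3040 on one side, -352 on the other.
calc: r becomes 40; next u becomes 46; next (((-6 * z) + (r - z)) == (-z)) evaluates to false; next u becomes -4; next (((min(u, z) * (x + -4)) != max(z, u)) or ((r - y) == max(x, -1))) evaluates to true; next u becomes 80; next final value -3040
calc_v2: r becomes 40; next p becomes 46; next (((-6 * z) + (r - z)) == (-z)) evaluates to false; next p becomes -4; next (((min(p, z) * (x + -4)) != max(z, p)) and ((r - y) == max(x, -1))) evaluates to false; next z becomes 38; next final value -352
verdict: not equivalent; witness: x=1, y=-4, z=-2


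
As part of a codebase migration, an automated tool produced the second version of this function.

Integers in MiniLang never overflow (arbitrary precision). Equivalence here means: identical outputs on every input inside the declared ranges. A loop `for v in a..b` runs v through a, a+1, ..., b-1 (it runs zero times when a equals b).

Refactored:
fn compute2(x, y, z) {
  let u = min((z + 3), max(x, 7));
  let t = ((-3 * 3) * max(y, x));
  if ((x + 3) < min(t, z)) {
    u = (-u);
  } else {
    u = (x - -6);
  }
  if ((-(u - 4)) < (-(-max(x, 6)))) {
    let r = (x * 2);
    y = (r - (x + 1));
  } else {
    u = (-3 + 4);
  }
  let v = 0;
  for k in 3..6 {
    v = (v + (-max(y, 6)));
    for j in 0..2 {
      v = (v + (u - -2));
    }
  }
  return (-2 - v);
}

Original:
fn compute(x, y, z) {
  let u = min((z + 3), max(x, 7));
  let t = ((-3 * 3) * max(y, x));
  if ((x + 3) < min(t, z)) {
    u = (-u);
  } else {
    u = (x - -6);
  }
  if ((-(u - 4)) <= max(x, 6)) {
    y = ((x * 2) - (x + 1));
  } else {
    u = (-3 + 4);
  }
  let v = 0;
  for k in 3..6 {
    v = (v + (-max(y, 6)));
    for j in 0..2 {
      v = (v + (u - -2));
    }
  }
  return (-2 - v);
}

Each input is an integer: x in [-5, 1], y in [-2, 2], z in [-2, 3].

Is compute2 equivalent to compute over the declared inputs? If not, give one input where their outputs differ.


Consider the input x=-5, y=-2, z=-1.
compute: u := 2 | t := 18 | ((x + 3) < min(t, z)): true | u := -2 | ((-(u - 4)) <= max(x, 6)): true | y := -6 | v := 0 | iter k=3: | v := -6 | iter j=0: | v := -6 | iter j=1: | v := -6 | iter k=4: | v := -12 | iter j=0: | v := -12 | iter j=1: | v := -12 | iter k=5: | v := -18 | iter j=0: | v := -18 | iter j=1: | v := -18 | result 16
compute2: u := 2 | t := 18 | ((x + 3) < min(t, z)): true | u := -2 | ((-(u - 4)) < (-(-max(x, 6)))): false | u := 1 | v := 0 | iter k=3: | v := -6 | iter j=0: | v := -3 | iter j=1: | v := 0 | iter k=4: | v := -6 | iter j=0: | v := -3 | iter j=1: | v := 0 | iter k=5: | v := -6 | iter j=0: | v := -3 | iter j=1: | v := 0 | result -2
16 != -2, so the rewrite changes behavior.
verdict: not equivalent; witness: x=-5, y=-2, z=-1


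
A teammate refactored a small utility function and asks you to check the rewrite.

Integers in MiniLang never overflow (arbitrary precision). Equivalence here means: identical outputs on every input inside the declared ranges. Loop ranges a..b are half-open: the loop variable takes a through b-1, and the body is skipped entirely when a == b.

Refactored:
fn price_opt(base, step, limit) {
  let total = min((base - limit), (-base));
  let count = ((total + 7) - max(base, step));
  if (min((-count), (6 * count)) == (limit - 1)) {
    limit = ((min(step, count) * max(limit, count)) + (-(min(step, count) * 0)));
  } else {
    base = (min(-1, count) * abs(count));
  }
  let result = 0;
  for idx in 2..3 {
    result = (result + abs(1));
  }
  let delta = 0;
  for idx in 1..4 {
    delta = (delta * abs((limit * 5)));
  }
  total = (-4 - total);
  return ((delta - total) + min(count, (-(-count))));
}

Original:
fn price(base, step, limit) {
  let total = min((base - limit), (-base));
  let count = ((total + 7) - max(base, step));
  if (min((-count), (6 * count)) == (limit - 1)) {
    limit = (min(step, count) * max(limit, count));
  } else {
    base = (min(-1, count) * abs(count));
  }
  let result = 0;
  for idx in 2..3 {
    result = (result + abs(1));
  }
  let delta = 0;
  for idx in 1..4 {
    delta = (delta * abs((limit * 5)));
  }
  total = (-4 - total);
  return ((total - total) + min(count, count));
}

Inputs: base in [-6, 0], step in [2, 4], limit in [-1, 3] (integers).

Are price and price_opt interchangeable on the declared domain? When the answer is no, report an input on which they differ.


There is a counterexample at base=-6, step=2, limit=-1: 0 on one side, -1 on the other.
price: total becomes -5; next count becomes 0; next (min((-count), (6 * count)) == (limit - 1)) evaluates to false; next base becomes 0; next result becomes 0; next at idx=2:; next result becomes 1; next delta becomes 0; next at idx=1:; next delta becomes 0; next at idx=2:; next delta becomes 0; next at idx=3:; next delta becomes 0; next total becomes 1; next final value 0
price_opt: total becomes -5; next count becomes 0; next (min((-count), (6 * count)) == (limit - 1)) evaluates to false; next base becomes 0; next result becomes 0; next at idx=2:; next result becomes 1; next delta becomes 0; next at idx=1:; next delta becomes 0; next at idx=2:; next delta becomes 0; next at idx=3:; next delta becomes 0; next total becomes 1; next final value -1
verdict: not equivalent; witness: base=-6, step=2, limit=-1


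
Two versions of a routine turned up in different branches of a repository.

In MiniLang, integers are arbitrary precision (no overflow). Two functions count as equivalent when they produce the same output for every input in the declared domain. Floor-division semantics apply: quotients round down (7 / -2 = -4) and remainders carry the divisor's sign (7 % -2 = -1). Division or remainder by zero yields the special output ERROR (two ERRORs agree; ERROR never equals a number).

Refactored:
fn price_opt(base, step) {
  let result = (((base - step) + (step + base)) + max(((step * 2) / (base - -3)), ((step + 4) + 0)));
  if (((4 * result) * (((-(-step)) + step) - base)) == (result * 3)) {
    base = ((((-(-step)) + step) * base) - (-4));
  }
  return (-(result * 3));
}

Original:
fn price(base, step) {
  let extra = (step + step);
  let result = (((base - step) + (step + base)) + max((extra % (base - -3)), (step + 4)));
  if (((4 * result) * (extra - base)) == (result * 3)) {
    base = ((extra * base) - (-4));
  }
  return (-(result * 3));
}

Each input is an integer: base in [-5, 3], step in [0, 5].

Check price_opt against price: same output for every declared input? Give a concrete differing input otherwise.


Evaluate both at base=-2, step=5.
price: extra becomes 10; next result becomes 5; next (((4 * result) * (extra - base)) == (result * 3)) evaluates to false; next final value -15
price_opt: result becomes 6; next (((4 * result) * (((-(-step)) + step) - base)) == (result * 3)) evaluates to false; next final value -18
-15 and -18 differ, so these are not the same function on this domain.
verdict: not equivalent; witness: base=-2, step=5


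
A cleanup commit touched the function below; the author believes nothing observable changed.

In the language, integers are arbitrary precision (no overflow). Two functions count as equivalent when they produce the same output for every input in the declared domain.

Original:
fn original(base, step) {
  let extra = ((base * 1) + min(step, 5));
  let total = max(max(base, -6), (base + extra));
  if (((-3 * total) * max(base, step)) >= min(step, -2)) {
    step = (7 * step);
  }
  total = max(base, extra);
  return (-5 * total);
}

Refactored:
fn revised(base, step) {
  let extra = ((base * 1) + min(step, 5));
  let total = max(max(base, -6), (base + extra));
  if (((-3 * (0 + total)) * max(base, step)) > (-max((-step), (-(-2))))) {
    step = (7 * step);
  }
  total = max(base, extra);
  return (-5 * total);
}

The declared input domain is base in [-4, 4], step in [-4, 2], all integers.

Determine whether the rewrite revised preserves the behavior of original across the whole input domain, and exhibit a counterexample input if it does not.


One difference looks behavioral, but it never changes the outcome for any declared input.
As a probe, take base=2, step=-3: original runs extra becomes -1; next total becomes 2; next (((-3 * total) * max(base, step)) >= min(step, -2)) evaluates to false; next total becomes 2; next final value -10; revised runs extra becomes -1; next total becomes 2; next (((-3 * (0 + total)) * max(base, step)) > (-max((-step), (-(-2))))) evaluates to false; next total becomes 2; next final value -10; both end at -10.
Across all 63 domain points the two functions coincide.
verdict: equivalent


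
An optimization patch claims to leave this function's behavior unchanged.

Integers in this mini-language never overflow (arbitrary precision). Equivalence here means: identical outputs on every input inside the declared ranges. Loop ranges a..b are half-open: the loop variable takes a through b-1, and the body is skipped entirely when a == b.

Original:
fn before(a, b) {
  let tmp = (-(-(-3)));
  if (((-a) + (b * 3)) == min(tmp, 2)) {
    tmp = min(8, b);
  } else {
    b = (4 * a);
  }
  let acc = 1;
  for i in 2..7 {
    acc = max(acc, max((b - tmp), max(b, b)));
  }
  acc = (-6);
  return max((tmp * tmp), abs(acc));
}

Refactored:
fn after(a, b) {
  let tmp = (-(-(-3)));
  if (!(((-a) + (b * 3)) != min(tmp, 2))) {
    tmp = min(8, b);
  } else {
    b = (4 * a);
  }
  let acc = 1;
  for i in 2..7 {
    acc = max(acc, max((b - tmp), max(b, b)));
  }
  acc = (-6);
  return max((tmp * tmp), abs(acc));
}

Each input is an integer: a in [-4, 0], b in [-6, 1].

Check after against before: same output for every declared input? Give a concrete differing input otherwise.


Side by side, the visible changes include: boolean connective usage differs, comparison usage differs.
One worked example (a=0, b=-4) — before: tmp becomes -3; next (((-a) + (b * 3)) == min(tmp, 2)) evaluates to false; next b becomes 0; next acc becomes 1; next at i=2:; next acc becomes 3; next at i=3:; next acc becomes 3; next at i=4:; next acc becomes 3; next at i=5:; next acc becomes 3; next at i=6:; next acc becomes 3; next acc becomes -6; next final value 9; after: tmp becomes -3; next (!(((-a) + (b * 3)) != min(tmp, 2))) evaluates to false; next b becomes 0; next acc becomes 1; next at i=2:; next acc becomes 3; next at i=3:; next acc becomes 3; next at i=4:; next acc becomes 3; next at i=5:; next acc becomes 3; next at i=6:; next acc becomes 3; next acc becomes -6; next final value 9; agreement on 9.
Checked all 40 inputs in the declared domain: the outputs agree on every one.
verdict: equivalent


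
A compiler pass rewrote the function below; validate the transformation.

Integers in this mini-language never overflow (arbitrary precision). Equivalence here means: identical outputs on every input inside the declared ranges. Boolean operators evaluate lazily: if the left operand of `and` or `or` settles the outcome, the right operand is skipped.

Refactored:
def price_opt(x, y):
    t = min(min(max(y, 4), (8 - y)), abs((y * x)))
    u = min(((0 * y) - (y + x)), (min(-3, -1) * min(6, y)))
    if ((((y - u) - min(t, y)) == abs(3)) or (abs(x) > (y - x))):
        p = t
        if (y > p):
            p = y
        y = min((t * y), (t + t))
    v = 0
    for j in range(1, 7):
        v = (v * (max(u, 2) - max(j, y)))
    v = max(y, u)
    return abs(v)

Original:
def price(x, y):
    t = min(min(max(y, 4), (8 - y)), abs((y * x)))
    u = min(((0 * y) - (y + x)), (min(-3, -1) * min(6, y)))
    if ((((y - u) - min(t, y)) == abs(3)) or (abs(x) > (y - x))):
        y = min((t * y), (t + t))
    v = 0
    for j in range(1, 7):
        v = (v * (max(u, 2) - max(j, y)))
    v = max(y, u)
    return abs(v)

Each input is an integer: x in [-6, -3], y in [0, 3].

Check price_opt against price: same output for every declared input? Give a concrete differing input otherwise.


The two versions differ — the changes include branching structure differs; and statement counts differ; and comparison usage differs; and local variable names differ.
One worked example (x=-5, y=1) — price: t=4, then u=-3, then ((((y - u) - min(t, y)) == abs(3)) or (abs(x) > (y - x))) is true, then y=4, then v=0, then (j=1), then v=0, then (j=2), then v=0, then (j=3), then v=0, then (j=4), then v=0, then (j=5), then v=0, then (j=6), then v=0, then v=4, then returns 4; price_opt: t=4, then u=-3, then ((((y - u) - min(t, y)) == abs(3)) or (abs(x) > (y - x))) is true, then p=4, then (y > p) is false, then y=4, then v=0, then (j=1), then v=0, then (j=2), then v=0, then (j=3), then v=0, then (j=4), then v=0, then (j=5), then v=0, then (j=6), then v=0, then v=4, then returns 4; agreement on 4.
Checked all 16 inputs in the declared domain: the outputs agree on every one.
verdict: equivalent


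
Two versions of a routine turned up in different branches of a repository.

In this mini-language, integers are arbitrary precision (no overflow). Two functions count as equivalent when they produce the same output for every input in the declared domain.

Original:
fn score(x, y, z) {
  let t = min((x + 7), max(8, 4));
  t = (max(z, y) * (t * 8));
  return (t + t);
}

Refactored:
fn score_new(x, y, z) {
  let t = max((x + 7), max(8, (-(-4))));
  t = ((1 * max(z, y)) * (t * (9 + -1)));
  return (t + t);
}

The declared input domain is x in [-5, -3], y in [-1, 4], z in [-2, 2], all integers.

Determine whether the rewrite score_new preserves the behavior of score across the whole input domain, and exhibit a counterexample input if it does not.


Not equivalent: x=-5, y=-1, z=-2 separates them (-32 vs -128).
score: t becomes 2; next t becomes -16; next final value -32
score_new: t becomes 8; next t becomes -64; next final value -128
verdict: not equivalent; witness: x=-5, y=-1, z=-2


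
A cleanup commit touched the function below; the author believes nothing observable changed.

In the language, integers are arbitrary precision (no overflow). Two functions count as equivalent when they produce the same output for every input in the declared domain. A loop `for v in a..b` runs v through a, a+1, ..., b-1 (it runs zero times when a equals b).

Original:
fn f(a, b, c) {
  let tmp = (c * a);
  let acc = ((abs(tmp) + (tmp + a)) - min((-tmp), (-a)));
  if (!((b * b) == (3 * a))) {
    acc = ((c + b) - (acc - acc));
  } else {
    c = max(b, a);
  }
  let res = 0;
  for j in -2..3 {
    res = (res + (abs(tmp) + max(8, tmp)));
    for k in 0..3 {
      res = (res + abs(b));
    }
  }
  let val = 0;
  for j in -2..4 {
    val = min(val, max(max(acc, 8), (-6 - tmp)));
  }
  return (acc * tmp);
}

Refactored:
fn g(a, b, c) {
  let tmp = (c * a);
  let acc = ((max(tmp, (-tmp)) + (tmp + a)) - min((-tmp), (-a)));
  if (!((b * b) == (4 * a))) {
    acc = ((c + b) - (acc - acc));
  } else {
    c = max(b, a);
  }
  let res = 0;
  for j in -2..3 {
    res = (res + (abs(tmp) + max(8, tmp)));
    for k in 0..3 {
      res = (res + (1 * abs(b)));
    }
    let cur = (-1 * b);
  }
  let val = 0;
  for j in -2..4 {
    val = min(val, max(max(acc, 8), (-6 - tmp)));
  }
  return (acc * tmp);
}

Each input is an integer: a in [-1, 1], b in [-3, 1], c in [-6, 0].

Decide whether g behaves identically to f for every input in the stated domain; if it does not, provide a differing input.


Evaluate both at a=1, b=-2, c=-6.
f: tmp becomes -6; next acc becomes 2; next (!((b * b) == (3 * a))) evaluates to true; next acc becomes -8; next res becomes 0; next at j=-2:; next res becomes 14; next at k=0:; next res becomes 16; next at k=1:; next res becomes 18; next at k=2:; next res becomes 20; next at j=-1:; next res becomes 34; next at k=0:; next res becomes 36; next at k=1:; next res becomes 38; next at k=2:; next res becomes 40; next at j=0:; next res becomes 54; next at k=0:; next res becomes 56; next at k=1:; next res becomes 58; next at k=2:; next res becomes 60; next at j=1:; next res becomes 74; next at k=0:; next res becomes 76; next at k=1:; next res becomes 78; next at k=2:; next res becomes 80; next at j=2:; next res becomes 94; next at k=0:; next res becomes 96; next at k=1:; next res becomes 98; next at k=2:; next res becomes 100; next val becomes 0; next at j=-2:; next val becomes 0; next at j=-1:; next val becomes 0; next at j=0:; next val becomes 0; next at j=1:; next val becomes 0; next at j=2:; next val becomes 0; next at j=3:; next val becomes 0; next final value 48
g: tmp becomes -6; next acc becomes 2; next (!((b * b) == (4 * a))) evaluates to false; next c becomes 1; next res becomes 0; next at j=-2:; next res becomes 14; next at k=0:; next res becomes 16; next at k=1:; next res becomes 18; next at k=2:; next res becomes 20; next cur becomes 2; next at j=-1:; next res becomes 34; next at k=0:; next res becomes 36; next at k=1:; next res becomes 38; next at k=2:; next res becomes 40; next cur becomes 2; next at j=0:; next res becomes 54; next at k=0:; next res becomes 56; next at k=1:; next res becomes 58; next at k=2:; next res becomes 60; next cur becomes 2; next at j=1:; next res becomes 74; next at k=0:; next res becomes 76; next at k=1:; next res becomes 78; next at k=2:; next res becomes 80; next cur becomes 2; next at j=2:; next res becomes 94; next at k=0:; next res becomes 96; next at k=1:; next res becomes 98; next at k=2:; next res becomes 100; next cur becomes 2; next val becomes 0; next at j=-2:; next val becomes 0; next at j=-1:; next val becomes 0; next at j=0:; next val becomes 0; next at j=1:; next val becomes 0; next at j=2:; next val becomes 0; next at j=3:; next val becomes 0; next final value -12
48 against -12: the behavior changed.
verdict: not equivalent; witness: a=1, b=-2, c=-6


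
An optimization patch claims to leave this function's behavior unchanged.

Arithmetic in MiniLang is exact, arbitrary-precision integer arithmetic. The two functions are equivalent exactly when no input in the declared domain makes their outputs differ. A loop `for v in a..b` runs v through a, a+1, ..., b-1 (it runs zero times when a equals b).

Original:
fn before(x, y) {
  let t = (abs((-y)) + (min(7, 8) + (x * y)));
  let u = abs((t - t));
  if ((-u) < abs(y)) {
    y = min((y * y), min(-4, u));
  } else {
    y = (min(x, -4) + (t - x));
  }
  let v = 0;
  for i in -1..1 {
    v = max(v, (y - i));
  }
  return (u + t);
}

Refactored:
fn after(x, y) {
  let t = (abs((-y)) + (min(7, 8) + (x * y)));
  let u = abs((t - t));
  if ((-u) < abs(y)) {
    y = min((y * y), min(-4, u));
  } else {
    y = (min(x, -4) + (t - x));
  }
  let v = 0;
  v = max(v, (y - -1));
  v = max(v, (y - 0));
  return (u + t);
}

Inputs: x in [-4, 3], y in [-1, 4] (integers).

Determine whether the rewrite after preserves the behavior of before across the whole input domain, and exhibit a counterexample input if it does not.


Behavior is preserved: although local variable names differ; arithmetic usage differs; min/max/abs usage differs; loop structure differs; constant usage differs, the outputs never diverge.
Spot check at x=-3, y=0 — before: t=7, then u=0, then ((-u) < abs(y)) is false, then y=6, then v=0, then (i=-1), then v=7, then (i=0), then v=7, then returns 7. after: t=7, then u=0, then ((-u) < abs(y)) is false, then y=6, then v=0, then v=7, then v=7, then returns 7. Both give 7.
Across all 48 domain points the two functions coincide.
verdict: equivalent


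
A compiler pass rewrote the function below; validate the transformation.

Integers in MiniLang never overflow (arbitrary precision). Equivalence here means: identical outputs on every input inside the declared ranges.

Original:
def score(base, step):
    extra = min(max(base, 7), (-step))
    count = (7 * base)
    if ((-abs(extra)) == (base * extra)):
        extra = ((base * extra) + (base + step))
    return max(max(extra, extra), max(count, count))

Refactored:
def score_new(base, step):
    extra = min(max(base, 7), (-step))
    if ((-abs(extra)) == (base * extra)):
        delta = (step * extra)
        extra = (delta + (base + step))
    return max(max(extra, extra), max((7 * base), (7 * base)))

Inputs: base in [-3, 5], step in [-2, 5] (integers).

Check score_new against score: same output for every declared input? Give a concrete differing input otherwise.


These are not equivalent — on base=-1, step=-2 the outputs split (-5 vs -7).
score: extra=2, then count=-7, then ((-abs(extra)) == (base * extra)) is true, then extra=-5, then returns -5
score_new: extra=2, then ((-abs(extra)) == (base * extra)) is true, then delta=-4, then extra=-7, then returns -7
verdict: not equivalent; witness: base=-1, step=-2


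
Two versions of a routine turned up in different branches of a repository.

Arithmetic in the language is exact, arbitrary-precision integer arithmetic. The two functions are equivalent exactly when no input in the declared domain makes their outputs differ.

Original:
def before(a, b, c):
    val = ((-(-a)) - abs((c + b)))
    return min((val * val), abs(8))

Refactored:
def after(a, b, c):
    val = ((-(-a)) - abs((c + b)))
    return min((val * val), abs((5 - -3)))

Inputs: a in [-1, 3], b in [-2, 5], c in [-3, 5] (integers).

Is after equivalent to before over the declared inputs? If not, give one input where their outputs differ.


This is a faithful refactor — constant usage differs; arithmetic usage differs, but the computed results match everywhere.
Tracing a=-1, b=-2, c=3: before: val becomes -2; next final value 4 | after: val becomes -2; next final value 4 — matching result 4.
Checked all 360 inputs in the declared domain: the outputs agree on every one.
verdict: equivalent


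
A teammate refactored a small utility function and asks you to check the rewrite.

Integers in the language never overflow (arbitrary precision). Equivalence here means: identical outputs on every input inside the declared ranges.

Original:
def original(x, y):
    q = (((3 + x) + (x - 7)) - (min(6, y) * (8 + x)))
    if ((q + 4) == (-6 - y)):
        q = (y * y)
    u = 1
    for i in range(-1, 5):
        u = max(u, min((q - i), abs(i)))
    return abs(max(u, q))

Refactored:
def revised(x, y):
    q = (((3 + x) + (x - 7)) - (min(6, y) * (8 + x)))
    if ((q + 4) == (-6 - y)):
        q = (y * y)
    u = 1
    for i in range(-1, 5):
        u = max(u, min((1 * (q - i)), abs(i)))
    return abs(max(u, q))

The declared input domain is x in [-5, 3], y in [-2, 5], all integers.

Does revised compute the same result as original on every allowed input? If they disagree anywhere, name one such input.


This is a faithful refactor — arithmetic usage differs, and constant usage differs, but the computed results match everywhere.
Spot check at x=0, y=0 — original: q becomes -4; next ((q + 4) == (-6 - y)) evaluates to false; next u becomes 1; next at i=-1:; next u becomes 1; next at i=0:; next u becomes 1; next at i=1:; next u becomes 1; next at i=2:; next u becomes 1; next at i=3:; next u becomes 1; next at i=4:; next u becomes 1; next final value 1. revised: q becomes -4; next ((q + 4) == (-6 - y)) evaluates to false; next u becomes 1; next at i=-1:; next u becomes 1; next at i=0:; next u becomes 1; next at i=1:; next u becomes 1; next at i=2:; next u becomes 1; next at i=3:; next u becomes 1; next at i=4:; next u becomes 1; next final value 1. Both give 1.
Sweeping the whole domain (72 inputs) finds no disagreement.
verdict: equivalent
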